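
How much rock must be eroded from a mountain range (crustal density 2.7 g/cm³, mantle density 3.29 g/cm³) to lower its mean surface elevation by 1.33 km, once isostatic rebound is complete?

Net drop Δ = e − u = e − e ρ_c/ρ_m = e (ρ_m − ρ_c)/ρ_m.
e = Δ ρ_m/(ρ_m − ρ_c) = 1.33 km × 3.29/0.59 = 7.42 km.

7.42 km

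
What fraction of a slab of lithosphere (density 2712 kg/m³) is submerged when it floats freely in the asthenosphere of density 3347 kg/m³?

Submerged fraction = ρ_obj/ρ_fluid = 2712/3347 = 81%.

81%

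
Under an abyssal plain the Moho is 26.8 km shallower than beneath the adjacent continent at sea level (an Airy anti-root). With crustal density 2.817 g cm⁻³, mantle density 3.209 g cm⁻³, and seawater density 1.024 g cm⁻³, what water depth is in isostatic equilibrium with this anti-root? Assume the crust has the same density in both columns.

5.86 km

Replacing a thickness d of crust by seawater at the top must be balanced by replacing crust with mantle at the base: d (ρ_c − ρ_w) = a (ρ_m − ρ_c).
d = a (ρ_m − ρ_c)/(ρ_c − ρ_w) = 26.8 km × 0.392/1.793 = 5.86 km.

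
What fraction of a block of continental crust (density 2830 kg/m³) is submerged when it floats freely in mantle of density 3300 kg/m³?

Submerged fraction = ρ_obj/ρ_fluid = 2830/3300 = 85.8%.

85.8%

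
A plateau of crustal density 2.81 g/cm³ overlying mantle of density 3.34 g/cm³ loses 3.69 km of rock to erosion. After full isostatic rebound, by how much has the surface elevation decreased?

0.586 km

Rebound u = e ρ_c/ρ_m = 3.69 km × 2.81/3.34 = 3.104 km.
Net surface drop = e − u = 3.69 km − 3.104 km = e (ρ_m − ρ_c)/ρ_m = 0.586 km.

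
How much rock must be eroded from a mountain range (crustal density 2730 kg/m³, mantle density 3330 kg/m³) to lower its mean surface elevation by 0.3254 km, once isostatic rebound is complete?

Net drop Δ = e − u = e − e ρ_c/ρ_m = e (ρ_m − ρ_c)/ρ_m.
e = Δ ρ_m/(ρ_m − ρ_c) = 0.3254 km × 3330/600 = 1.81 km.

1.81 km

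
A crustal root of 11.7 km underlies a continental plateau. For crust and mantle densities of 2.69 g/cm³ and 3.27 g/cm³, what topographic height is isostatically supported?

2.52 km

In Airy isostatic equilibrium: ρ_c h = (ρ_m − ρ_c) r.
h = r (ρ_m − ρ_c) / ρ_c = 11.7 km × (3.27 − 2.69) / 2.69 = 2.52 km.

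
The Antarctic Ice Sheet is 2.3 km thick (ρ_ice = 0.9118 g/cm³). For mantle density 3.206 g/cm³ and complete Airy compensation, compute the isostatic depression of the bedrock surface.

0.654 km

For local isostatic compensation: the ice load ρ_ice t is balanced by mantle displaced below, ρ_m s.
s = t ρ_ice / ρ_m = 2.3 km × 0.9118/3.206 = 0.654 km.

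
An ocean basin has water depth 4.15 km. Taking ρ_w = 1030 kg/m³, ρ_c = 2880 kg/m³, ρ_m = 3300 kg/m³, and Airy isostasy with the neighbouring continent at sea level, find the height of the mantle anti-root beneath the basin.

18.3 km

Equating mass per unit area of the two columns: replacing crust with seawater at the top is compensated by replacing crust with mantle at the base: d (ρ_c − ρ_w) = a (ρ_m − ρ_c).
a = d (ρ_c − ρ_w)/(ρ_m − ρ_c) = 4.15 km × 1850/420 = 18.3 km.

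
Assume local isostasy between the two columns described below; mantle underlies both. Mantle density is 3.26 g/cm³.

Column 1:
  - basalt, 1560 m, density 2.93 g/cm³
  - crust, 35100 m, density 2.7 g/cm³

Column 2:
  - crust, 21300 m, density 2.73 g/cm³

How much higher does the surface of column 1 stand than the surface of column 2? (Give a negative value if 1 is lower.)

For any compensation level in the mantle, the mantle terms cancel and isostasy reduces to e = (Σt_1 − Σt_2) − (Σ(ρt)_1 − Σ(ρt)_2) / ρ_m.
Σt_1 = 36660 m; Σt_2 = 21300 m; Σ(ρt)_1 = 99340.8; Σ(ρt)_2 = 58149 (in m·g/cm³).
e = (36660 − 21300) − (99340.8 − 58149) / 3.26 = 2720 m.

2720 m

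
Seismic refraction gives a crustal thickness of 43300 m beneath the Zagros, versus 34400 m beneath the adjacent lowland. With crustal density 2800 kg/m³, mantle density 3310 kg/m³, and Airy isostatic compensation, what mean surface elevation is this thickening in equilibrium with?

1370 m

Excess crust Δ = 43300 m − 34400 m = 8900 m, split between elevation h and root r with h + r = Δ.
Airy balance ρ_c h = (ρ_m − ρ_c) r gives r = h ρ_c/(ρ_m − ρ_c), so h (1 + ρ_c/(ρ_m − ρ_c)) = Δ, i.e. h = Δ (ρ_m − ρ_c)/ρ_m.
h = 8900 m × 510/3310 = 1370 m.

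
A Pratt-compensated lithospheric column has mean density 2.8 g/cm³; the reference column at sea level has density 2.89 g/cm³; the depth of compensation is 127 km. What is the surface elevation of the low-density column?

ρ_ref D = ρ (D + h) → h = D (ρ_ref − ρ)/ρ.
h = 127 km × (2.89 − 2.8)/2.8 = 4.08 km.

4.08 km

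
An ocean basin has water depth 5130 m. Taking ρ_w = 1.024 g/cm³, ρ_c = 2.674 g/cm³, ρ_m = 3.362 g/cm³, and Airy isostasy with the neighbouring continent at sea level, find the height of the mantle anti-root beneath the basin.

For local isostatic compensation: replacing crust with seawater at the top is compensated by replacing crust with mantle at the base: d (ρ_c − ρ_w) = a (ρ_m − ρ_c).
a = d (ρ_c − ρ_w)/(ρ_m − ρ_c) = 5130 m × 1.65/0.688 = 12300 m.

12300 m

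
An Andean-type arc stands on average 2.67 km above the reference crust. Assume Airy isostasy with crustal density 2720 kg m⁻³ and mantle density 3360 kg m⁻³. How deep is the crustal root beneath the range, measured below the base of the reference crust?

By Archimedes' principle applied to the lithosphere: the weight of the topography is balanced by the buoyancy of the root, ρ_c h = (ρ_m − ρ_c) r.
r = h · ρ_c / (ρ_m − ρ_c) = 2.67 km × 2720 / (3360 − 2720) = 11.3 km.

11.3 km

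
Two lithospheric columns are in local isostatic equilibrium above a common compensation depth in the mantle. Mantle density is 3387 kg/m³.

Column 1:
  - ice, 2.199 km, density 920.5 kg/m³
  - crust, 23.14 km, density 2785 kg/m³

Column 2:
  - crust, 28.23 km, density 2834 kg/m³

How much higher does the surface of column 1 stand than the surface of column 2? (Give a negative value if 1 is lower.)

1.11 km

For any compensation level in the mantle, the mantle terms cancel and isostasy reduces to e = (Σt_1 − Σt_2) − (Σ(ρt)_1 − Σ(ρt)_2) / ρ_m.
Σt_1 = 25.339 km; Σt_2 = 28.23 km; Σ(ρt)_1 = 66469.0795; Σ(ρt)_2 = 80003.82 (in km·kg/m³).
e = (25.339 − 28.23) − (66469.0795 − 80003.82) / 3387 = 1.11 km.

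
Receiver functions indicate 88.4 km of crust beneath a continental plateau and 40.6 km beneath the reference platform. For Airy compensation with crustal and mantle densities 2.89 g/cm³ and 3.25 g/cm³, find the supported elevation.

Excess crust Δ = 88.4 km − 40.6 km = 47.8 km, split between elevation h and root r with h + r = Δ.
Airy balance ρ_c h = (ρ_m − ρ_c) r gives r = h ρ_c/(ρ_m − ρ_c), so h (1 + ρ_c/(ρ_m − ρ_c)) = Δ, i.e. h = Δ (ρ_m − ρ_c)/ρ_m.
h = 47.8 km × 0.36/3.25 = 5.29 km.

5.29 km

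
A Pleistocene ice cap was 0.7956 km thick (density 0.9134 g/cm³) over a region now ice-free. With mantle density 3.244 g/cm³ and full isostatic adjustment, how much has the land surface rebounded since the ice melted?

0.224 km

Removing the load lets mantle flow back in; uplift u satisfies ρ_ice t = ρ_m u.
u = t ρ_ice/ρ_m = 0.7956 km × 0.9134/3.244 = 0.224 km.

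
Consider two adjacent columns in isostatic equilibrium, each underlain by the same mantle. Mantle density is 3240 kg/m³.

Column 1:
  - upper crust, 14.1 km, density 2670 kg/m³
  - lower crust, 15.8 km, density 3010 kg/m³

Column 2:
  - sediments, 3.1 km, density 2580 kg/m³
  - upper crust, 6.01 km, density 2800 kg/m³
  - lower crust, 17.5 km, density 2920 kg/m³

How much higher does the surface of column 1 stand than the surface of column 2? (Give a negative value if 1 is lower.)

0.426 km

For any compensation level in the mantle, the mantle terms cancel and isostasy reduces to e = (Σt_1 − Σt_2) − (Σ(ρt)_1 − Σ(ρt)_2) / ρ_m.
Σt_1 = 29.9 km; Σt_2 = 26.61 km; Σ(ρt)_1 = 85205; Σ(ρt)_2 = 75926 (in km·kg/m³).
e = (29.9 − 26.61) − (85205 − 75926) / 3240 = 0.426 km.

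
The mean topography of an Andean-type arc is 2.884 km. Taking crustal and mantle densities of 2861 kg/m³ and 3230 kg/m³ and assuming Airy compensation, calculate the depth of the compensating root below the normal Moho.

For local isostatic compensation: the weight of the topography is balanced by the buoyancy of the root, ρ_c h = (ρ_m − ρ_c) r.
r = h · ρ_c / (ρ_m − ρ_c) = 2.884 km × 2861 / (3230 − 2861) = 22.4 km.

22.4 km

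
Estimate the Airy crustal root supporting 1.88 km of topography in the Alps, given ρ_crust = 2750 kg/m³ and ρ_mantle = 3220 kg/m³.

11 km

Equating mass per unit area of the two columns: the weight of the topography is balanced by the buoyancy of the root, ρ_c h = (ρ_m − ρ_c) r.
r = h · ρ_c / (ρ_m − ρ_c) = 1.88 km × 2750 / (3220 − 2750) = 11 km.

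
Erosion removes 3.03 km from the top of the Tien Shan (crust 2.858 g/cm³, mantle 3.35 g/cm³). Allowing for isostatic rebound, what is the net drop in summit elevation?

0.445 km

Rebound u = e ρ_c/ρ_m = 3.03 km × 2.858/3.35 = 2.585 km.
Net surface drop = e − u = 3.03 km − 2.585 km = e (ρ_m − ρ_c)/ρ_m = 0.445 km.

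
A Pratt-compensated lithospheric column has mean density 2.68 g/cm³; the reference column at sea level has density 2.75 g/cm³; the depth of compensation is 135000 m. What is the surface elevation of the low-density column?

3530 m

ρ_ref D = ρ (D + h) → h = D (ρ_ref − ρ)/ρ.
h = 135000 m × (2.75 − 2.68)/2.68 = 3530 m.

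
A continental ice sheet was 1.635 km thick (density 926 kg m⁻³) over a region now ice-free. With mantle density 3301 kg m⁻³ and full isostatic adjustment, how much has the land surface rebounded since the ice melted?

0.459 km

Removing the load lets mantle flow back in; uplift u satisfies ρ_ice t = ρ_m u.
u = t ρ_ice/ρ_m = 1.635 km × 926/3301 = 0.459 km.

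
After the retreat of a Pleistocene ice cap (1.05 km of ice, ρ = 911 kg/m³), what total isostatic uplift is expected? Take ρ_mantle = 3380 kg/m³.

0.283 km

Removing the load lets mantle flow back in; uplift u satisfies ρ_ice t = ρ_m u.
u = t ρ_ice/ρ_m = 1.05 km × 911/3380 = 0.283 km.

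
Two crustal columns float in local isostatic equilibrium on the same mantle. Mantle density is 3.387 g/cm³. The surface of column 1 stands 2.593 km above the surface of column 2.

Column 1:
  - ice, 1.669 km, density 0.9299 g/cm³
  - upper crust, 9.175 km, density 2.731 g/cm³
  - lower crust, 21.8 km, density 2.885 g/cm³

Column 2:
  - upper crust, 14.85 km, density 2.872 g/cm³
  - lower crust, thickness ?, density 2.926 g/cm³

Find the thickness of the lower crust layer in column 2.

Take the compensation level at the base of the deeper column (depth z_c below the surface of column 1) and equate Σ ρ_i t_i down to z_c; mantle fills any gap and the z_c terms cancel.
Column 1: 1.669×0.9299 + 9.175×2.731 + 21.8×2.885 + (z_c − 32.644)×3.387
Column 2: 2.593×0 + 14.85×2.872 + x×2.926 + (z_c − 2.593 − 14.85 − x)×3.387
The z_c×3.387 term appears on both sides and cancels. Collect the known terms of each column as K = Σ(ρt)_known − 3.387 × (depth of known layers): K_1 = 89.5019281 − 3.387×32.644 = −21.0632999; K_2 = 42.6492 − 3.387×(2.593 + 14.85) = −16.430241.
Balance: K_1 = K_2 − x×(3.387 − 2.926), so x = (K_2 − K_1)/(3.387 − 2.926) = 4.63306/0.461 = 10.1 km.

10.1 km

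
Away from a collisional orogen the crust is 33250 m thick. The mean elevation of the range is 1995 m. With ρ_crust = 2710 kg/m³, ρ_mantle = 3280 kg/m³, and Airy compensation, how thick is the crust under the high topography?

Root depth r = h ρ_c / (ρ_m − ρ_c) = 1995 m × 2710 / 570 = 9485 m.
Total thickness = T + h + r = 33250 m + 1995 m + 9485 m = 44700 m.

44700 m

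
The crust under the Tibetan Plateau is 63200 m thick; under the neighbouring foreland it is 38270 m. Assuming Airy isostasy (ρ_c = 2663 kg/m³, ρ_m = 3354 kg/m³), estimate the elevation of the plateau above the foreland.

Excess crust Δ = 63200 m − 38270 m = 24930 m, split between elevation h and root r with h + r = Δ.
Airy balance ρ_c h = (ρ_m − ρ_c) r gives r = h ρ_c/(ρ_m − ρ_c), so h (1 + ρ_c/(ρ_m − ρ_c)) = Δ, i.e. h = Δ (ρ_m − ρ_c)/ρ_m.
h = 24930 m × 691/3354 = 5140 m.

5140 m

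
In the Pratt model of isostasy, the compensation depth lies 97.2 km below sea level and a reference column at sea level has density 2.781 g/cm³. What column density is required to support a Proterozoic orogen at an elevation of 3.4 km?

2.69 g/cm³

Pratt balance: ρ_ref D = ρ (D + h).
ρ = ρ_ref D/(D + h) = 2.781 × 97.2 km/(97.2 km + 3.4 km) = 2.69 g/cm³.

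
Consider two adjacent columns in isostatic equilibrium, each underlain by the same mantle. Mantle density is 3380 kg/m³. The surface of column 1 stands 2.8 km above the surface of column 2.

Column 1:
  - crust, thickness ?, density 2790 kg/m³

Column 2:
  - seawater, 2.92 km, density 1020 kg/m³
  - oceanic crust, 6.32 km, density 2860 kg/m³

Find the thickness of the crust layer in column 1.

Take the compensation level at the base of the deeper column (depth z_c below the surface of column 1) and equate Σ ρ_i t_i down to z_c; mantle fills any gap and the z_c terms cancel.
Column 1: x×2790 + (z_c − 0 − x)×3380
Column 2: 2.8×0 + 2.92×1020 + 6.32×2860 + (z_c − 2.8 − 9.24)×3380
The z_c×3380 term appears on both sides and cancels. Collect the known terms of each column as K = Σ(ρt)_known − 3380 × (depth of known layers): K_1 = 0 − 3380×0 = 0; K_2 = 21053.6 − 3380×(2.8 + 9.24) = −19641.6.
Balance: K_1 − x×(3380 − 2790) = K_2, so x = (K_1 − K_2)/(3380 − 2790) = 19641.6/590 = 33.3 km.

33.3 km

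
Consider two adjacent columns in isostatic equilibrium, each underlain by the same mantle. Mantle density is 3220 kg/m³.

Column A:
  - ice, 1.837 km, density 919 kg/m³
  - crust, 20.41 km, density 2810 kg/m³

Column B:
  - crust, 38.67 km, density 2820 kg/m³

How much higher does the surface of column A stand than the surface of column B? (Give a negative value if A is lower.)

For any compensation level in the mantle, the mantle terms cancel and isostasy reduces to e = (Σt_A − Σt_B) − (Σ(ρt)_A − Σ(ρt)_B) / ρ_m.
Σt_A = 22.247 km; Σt_B = 38.67 km; Σ(ρt)_A = 59040.303; Σ(ρt)_B = 109049.4 (in km·kg/m³).
e = (22.247 − 38.67) − (59040.303 − 109049.4) / 3220 = −0.892 km.

−0.892 km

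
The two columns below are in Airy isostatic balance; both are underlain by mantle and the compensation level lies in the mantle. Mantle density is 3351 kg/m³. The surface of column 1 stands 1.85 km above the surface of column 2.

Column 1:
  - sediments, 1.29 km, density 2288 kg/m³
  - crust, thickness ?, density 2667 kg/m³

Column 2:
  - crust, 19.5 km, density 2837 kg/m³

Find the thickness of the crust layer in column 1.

21.7 km

Take the compensation level at the base of the deeper column (depth z_c below the surface of column 1) and equate Σ ρ_i t_i down to z_c; mantle fills any gap and the z_c terms cancel.
Column 1: 1.29×2288 + x×2667 + (z_c − 1.29 − x)×3351
Column 2: 1.85×0 + 19.5×2837 + (z_c − 1.85 − 19.5)×3351
The z_c×3351 term appears on both sides and cancels. Collect the known terms of each column as K = Σ(ρt)_known − 3351 × (depth of known layers): K_1 = 2951.52 − 3351×1.29 = −1371.27; K_2 = 55321.5 − 3351×(1.85 + 19.5) = −16222.35.
Balance: K_1 − x×(3351 − 2667) = K_2, so x = (K_1 − K_2)/(3351 − 2667) = 14851.1/684 = 21.7 km.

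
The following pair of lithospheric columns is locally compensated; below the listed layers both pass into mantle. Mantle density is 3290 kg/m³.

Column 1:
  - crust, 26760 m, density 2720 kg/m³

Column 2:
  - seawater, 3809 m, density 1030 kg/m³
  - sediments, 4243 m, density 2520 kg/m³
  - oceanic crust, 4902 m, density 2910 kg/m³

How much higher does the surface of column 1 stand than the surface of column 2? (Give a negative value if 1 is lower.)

For any compensation level in the mantle, the mantle terms cancel and isostasy reduces to e = (Σt_1 − Σt_2) − (Σ(ρt)_1 − Σ(ρt)_2) / ρ_m.
Σt_1 = 26760 m; Σt_2 = 12954 m; Σ(ρt)_1 = 72787200; Σ(ρt)_2 = 28880450 (in m·kg/m³).
e = (26760 − 12954) − (72787200 − 28880450) / 3290 = 460 m.

460 m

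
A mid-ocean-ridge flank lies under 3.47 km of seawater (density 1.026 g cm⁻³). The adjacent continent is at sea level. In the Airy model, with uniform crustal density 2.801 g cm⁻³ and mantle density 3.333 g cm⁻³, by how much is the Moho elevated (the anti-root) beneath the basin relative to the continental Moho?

Equating mass per unit area of the two columns: replacing crust with seawater at the top is compensated by replacing crust with mantle at the base: d (ρ_c − ρ_w) = a (ρ_m − ρ_c).
a = d (ρ_c − ρ_w)/(ρ_m − ρ_c) = 3.47 km × 1.775/0.532 = 11.6 km.

11.6 km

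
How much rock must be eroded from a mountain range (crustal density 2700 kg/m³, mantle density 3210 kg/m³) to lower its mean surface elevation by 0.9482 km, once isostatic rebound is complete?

5.97 km

Net drop Δ = e − u = e − e ρ_c/ρ_m = e (ρ_m − ρ_c)/ρ_m.
e = Δ ρ_m/(ρ_m − ρ_c) = 0.9482 km × 3210/510 = 5.97 km.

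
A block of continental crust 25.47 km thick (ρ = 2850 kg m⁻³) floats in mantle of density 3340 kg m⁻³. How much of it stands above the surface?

3.74 km

Floating equilibrium: submerged depth d = t ρ_obj/ρ_fluid = 25.47 km × 2850/3340 = 21.73 km.
Freeboard = t − d = 25.47 km − 21.73 km = 3.74 km.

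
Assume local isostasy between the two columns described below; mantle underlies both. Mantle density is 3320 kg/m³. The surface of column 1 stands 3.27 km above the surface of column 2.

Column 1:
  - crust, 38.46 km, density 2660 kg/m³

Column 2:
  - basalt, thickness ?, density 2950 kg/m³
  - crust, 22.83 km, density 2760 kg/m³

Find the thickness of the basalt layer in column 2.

Take the compensation level at the base of the deeper column (depth z_c below the surface of column 1) and equate Σ ρ_i t_i down to z_c; mantle fills any gap and the z_c terms cancel.
Column 1: 38.46×2660 + (z_c − 38.46)×3320
Column 2: 3.27×0 + x×2950 + 22.83×2760 + (z_c − 3.27 − 22.83 − x)×3320
The z_c×3320 term appears on both sides and cancels. Collect the known terms of each column as K = Σ(ρt)_known − 3320 × (depth of known layers): K_1 = 102303.6 − 3320×38.46 = −25383.6; K_2 = 63010.8 − 3320×(3.27 + 22.83) = −23641.2.
Balance: K_1 = K_2 − x×(3320 − 2950), so x = (K_2 − K_1)/(3320 − 2950) = 1742.4/370 = 4.71 km.

4.71 km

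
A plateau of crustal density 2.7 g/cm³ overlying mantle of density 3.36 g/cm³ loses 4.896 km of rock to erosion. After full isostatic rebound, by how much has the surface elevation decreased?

Rebound u = e ρ_c/ρ_m = 4.896 km × 2.7/3.36 = 3.934 km.
Net surface drop = e − u = 4.896 km − 3.934 km = e (ρ_m − ρ_c)/ρ_m = 0.962 km.

0.962 km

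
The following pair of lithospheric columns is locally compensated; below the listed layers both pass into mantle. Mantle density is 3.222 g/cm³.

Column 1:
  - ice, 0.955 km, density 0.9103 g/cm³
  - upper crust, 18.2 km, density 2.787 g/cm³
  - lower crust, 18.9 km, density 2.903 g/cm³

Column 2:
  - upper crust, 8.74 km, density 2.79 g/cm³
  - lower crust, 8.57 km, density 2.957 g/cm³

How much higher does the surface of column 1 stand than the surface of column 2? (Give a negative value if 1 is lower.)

For any compensation level in the mantle, the mantle terms cancel and isostasy reduces to e = (Σt_1 − Σt_2) − (Σ(ρt)_1 − Σ(ρt)_2) / ρ_m.
Σt_1 = 38.055 km; Σt_2 = 17.31 km; Σ(ρt)_1 = 106.459436; Σ(ρt)_2 = 49.72609 (in km·g/cm³).
e = (38.055 − 17.31) − (106.459436 − 49.72609) / 3.222 = 3.14 km.

3.14 km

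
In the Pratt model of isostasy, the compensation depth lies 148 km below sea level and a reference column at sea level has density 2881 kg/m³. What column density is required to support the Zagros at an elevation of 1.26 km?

2860 kg/m³

Pratt balance: ρ_ref D = ρ (D + h).
ρ = ρ_ref D/(D + h) = 2881 × 148 km/(148 km + 1.26 km) = 2860 kg/m³.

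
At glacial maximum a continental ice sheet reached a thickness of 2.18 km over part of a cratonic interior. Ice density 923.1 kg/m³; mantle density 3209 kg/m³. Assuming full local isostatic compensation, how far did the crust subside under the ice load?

0.627 km

By Archimedes' principle applied to the lithosphere: the ice load ρ_ice t is balanced by mantle displaced below, ρ_m s.
s = t ρ_ice / ρ_m = 2.18 km × 923.1/3209 = 0.627 km.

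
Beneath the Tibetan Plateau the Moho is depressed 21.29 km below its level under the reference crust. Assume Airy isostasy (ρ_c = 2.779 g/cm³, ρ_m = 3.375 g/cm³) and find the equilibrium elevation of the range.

Isostatic balance requires: ρ_c h = (ρ_m − ρ_c) r.
h = r (ρ_m − ρ_c) / ρ_c = 21.29 km × (3.375 − 2.779) / 2.779 = 4.57 km.

4.57 km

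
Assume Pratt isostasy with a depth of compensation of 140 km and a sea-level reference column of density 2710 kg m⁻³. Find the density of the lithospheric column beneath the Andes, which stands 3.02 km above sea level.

Pratt balance: ρ_ref D = ρ (D + h).
ρ = ρ_ref D/(D + h) = 2710 × 140 km/(140 km + 3.02 km) = 2650 kg m⁻³.

2650 kg m⁻³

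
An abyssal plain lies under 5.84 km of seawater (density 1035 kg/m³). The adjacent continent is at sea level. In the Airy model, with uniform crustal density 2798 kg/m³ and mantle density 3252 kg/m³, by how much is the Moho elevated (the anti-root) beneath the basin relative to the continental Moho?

22.7 km

Balancing pressure at the compensation depth: replacing crust with seawater at the top is compensated by replacing crust with mantle at the base: d (ρ_c − ρ_w) = a (ρ_m − ρ_c).
a = d (ρ_c − ρ_w)/(ρ_m − ρ_c) = 5.84 km × 1763/454 = 22.7 km.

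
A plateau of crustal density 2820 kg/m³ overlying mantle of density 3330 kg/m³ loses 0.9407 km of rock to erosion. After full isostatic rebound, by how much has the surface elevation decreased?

Rebound u = e ρ_c/ρ_m = 0.9407 km × 2820/3330 = 0.7966 km.
Net surface drop = e − u = 0.9407 km − 0.7966 km = e (ρ_m − ρ_c)/ρ_m = 0.144 km.

0.144 km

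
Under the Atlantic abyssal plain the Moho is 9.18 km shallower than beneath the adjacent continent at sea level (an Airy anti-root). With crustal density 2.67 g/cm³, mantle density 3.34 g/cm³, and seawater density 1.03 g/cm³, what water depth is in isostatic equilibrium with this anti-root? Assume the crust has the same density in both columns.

Replacing a thickness d of crust by seawater at the top must be balanced by replacing crust with mantle at the base: d (ρ_c − ρ_w) = a (ρ_m − ρ_c).
d = a (ρ_m − ρ_c)/(ρ_c − ρ_w) = 9.18 km × 0.67/1.64 = 3.75 km.

3.75 km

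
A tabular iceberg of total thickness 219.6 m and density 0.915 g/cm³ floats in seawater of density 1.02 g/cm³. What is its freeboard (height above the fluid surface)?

Floating equilibrium: submerged depth d = t ρ_obj/ρ_fluid = 219.6 m × 0.915/1.02 = 197 m.
Freeboard = t − d = 219.6 m − 197 m = 22.6 m.

22.6 m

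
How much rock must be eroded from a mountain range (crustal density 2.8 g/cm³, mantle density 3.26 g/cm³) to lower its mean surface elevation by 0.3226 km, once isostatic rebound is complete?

Net drop Δ = e − u = e − e ρ_c/ρ_m = e (ρ_m − ρ_c)/ρ_m.
e = Δ ρ_m/(ρ_m − ρ_c) = 0.3226 km × 3.26/0.46 = 2.29 km.

2.29 km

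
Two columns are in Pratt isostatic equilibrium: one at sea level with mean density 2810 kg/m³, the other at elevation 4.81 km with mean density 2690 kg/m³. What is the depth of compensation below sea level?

ρ_ref D = ρ (D + h) → D (ρ_ref − ρ) = ρ h.
D = ρ h/(ρ_ref − ρ) = 2690 × 4.81 km/(2810 − 2690) = 108 km.

108 km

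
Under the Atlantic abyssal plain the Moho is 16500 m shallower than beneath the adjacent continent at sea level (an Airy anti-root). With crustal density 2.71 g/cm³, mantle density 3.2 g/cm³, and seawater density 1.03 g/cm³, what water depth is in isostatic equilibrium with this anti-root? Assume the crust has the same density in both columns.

Replacing a thickness d of crust by seawater at the top must be balanced by replacing crust with mantle at the base: d (ρ_c − ρ_w) = a (ρ_m − ρ_c).
d = a (ρ_m − ρ_c)/(ρ_c − ρ_w) = 16500 m × 0.49/1.68 = 4810 m.

4810 m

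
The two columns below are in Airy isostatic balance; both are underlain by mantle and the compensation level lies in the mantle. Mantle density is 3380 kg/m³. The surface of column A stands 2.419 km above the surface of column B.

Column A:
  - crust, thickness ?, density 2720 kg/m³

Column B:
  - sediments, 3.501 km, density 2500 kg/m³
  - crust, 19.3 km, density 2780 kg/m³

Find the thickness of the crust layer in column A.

Take the compensation level at the base of the deeper column (depth z_c below the surface of column A) and equate Σ ρ_i t_i down to z_c; mantle fills any gap and the z_c terms cancel.
Column A: x×2720 + (z_c − 0 − x)×3380
Column B: 2.419×0 + 3.501×2500 + 19.3×2780 + (z_c − 2.419 − 22.801)×3380
The z_c×3380 term appears on both sides and cancels. Collect the known terms of each column as K = Σ(ρt)_known − 3380 × (depth of known layers): K_A = 0 − 3380×0 = 0; K_B = 62406.5 − 3380×(2.419 + 22.801) = −22837.1.
Balance: K_A − x×(3380 − 2720) = K_B, so x = (K_A − K_B)/(3380 − 2720) = 22837.1/660 = 34.6 km.

34.6 km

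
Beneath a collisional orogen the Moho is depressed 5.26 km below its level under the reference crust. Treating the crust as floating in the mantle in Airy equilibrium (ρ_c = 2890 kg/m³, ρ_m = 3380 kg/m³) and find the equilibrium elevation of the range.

0.892 km

Equating mass per unit area of the two columns: ρ_c h = (ρ_m − ρ_c) r.
h = r (ρ_m − ρ_c) / ρ_c = 5.26 km × (3380 − 2890) / 2890 = 0.892 km.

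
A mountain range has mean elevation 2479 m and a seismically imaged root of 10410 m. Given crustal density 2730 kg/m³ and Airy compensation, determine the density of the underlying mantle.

Airy balance: ρ_c h = (ρ_m − ρ_c) r → ρ_m = ρ_c (1 + h/r).
ρ_m = 2730 × (1 + 2479 m/10410 m) = 3380 kg/m³.

3380 kg/m³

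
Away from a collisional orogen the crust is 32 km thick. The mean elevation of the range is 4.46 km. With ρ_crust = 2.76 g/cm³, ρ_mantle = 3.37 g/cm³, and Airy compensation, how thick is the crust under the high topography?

56.6 km

Root depth r = h ρ_c / (ρ_m − ρ_c) = 4.46 km × 2.76 / 0.61 = 20.18 km.
Total thickness = T + h + r = 32 km + 4.46 km + 20.18 km = 56.6 km.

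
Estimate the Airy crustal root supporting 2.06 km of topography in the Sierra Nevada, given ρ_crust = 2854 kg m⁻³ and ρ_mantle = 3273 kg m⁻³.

In Airy isostatic equilibrium: the weight of the topography is balanced by the buoyancy of the root, ρ_c h = (ρ_m − ρ_c) r.
r = h · ρ_c / (ρ_m − ρ_c) = 2.06 km × 2854 / (3273 − 2854) = 14 km.

14 km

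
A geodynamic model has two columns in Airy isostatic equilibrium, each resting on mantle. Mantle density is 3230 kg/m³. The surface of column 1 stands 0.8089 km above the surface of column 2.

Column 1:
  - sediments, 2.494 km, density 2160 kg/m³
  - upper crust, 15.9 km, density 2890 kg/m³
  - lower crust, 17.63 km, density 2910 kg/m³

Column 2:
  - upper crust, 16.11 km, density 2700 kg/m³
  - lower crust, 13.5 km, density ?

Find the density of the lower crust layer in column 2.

Take the compensation level at the base of the deeper column (depth z_c below the surface of column 1) and equate Σ ρ_i t_i down to z_c; mantle fills any gap and the z_c terms cancel.
Column 1: 2.494×2160 + 15.9×2890 + 17.63×2910 + (z_c − 36.024)×3230
Column 2: 0.8089×0 + 16.11×2700 + 13.5×ρ + (z_c − 0.8089 − 29.61)×3230
The z_c×3230 term appears on both sides and cancels. Collect the known terms of each column as K = Σ(ρt)_known − 3230 × (depth of known layers): K_1 = 102641.34 − 3230×36.024 = −13716.18; K_2 = 43497 − 3230×(0.8089 + 29.61) = −54756.047.
Balance: K_1 = K_2 + 13.5×ρ, so ρ = (K_1 − K_2)/13.5 = 41039.9/13.5 = 3040 kg/m³.

3040 kg/m³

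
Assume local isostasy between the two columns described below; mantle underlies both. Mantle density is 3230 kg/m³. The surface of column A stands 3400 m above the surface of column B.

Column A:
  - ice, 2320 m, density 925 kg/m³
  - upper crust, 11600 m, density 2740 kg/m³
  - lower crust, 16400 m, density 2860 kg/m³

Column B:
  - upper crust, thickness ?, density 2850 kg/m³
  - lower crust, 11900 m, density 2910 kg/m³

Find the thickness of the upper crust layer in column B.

6080 m

Take the compensation level at the base of the deeper column (depth z_c below the surface of column A) and equate Σ ρ_i t_i down to z_c; mantle fills any gap and the z_c terms cancel.
Column A: 2320×925 + 11600×2740 + 16400×2860 + (z_c − 30320)×3230
Column B: 3400×0 + x×2850 + 11900×2910 + (z_c − 3400 − 11900 − x)×3230
The z_c×3230 term appears on both sides and cancels. Collect the known terms of each column as K = Σ(ρt)_known − 3230 × (depth of known layers): K_A = 80834000 − 3230×30320 = −17099600; K_B = 34629000 − 3230×(3400 + 11900) = −14790000.
Balance: K_A = K_B − x×(3230 − 2850), so x = (K_B − K_A)/(3230 − 2850) = 2309600/380 = 6080 m.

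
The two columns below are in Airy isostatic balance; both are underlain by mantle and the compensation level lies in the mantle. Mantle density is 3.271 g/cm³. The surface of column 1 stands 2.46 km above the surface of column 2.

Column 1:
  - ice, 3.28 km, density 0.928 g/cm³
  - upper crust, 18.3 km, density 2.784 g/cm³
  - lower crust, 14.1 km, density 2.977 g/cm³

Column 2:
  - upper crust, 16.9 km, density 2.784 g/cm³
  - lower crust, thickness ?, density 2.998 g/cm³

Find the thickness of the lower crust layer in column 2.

Take the compensation level at the base of the deeper column (depth z_c below the surface of column 1) and equate Σ ρ_i t_i down to z_c; mantle fills any gap and the z_c terms cancel.
Column 1: 3.28×0.928 + 18.3×2.784 + 14.1×2.977 + (z_c − 35.68)×3.271
Column 2: 2.46×0 + 16.9×2.784 + x×2.998 + (z_c − 2.46 − 16.9 − x)×3.271
The z_c×3.271 term appears on both sides and cancels. Collect the known terms of each column as K = Σ(ρt)_known − 3.271 × (depth of known layers): K_1 = 95.96674 − 3.271×35.68 = −20.74254; K_2 = 47.0496 − 3.271×(2.46 + 16.9) = −16.27696.
Balance: K_1 = K_2 − x×(3.271 − 2.998), so x = (K_2 − K_1)/(3.271 − 2.998) = 4.46558/0.273 = 16.4 km.

16.4 km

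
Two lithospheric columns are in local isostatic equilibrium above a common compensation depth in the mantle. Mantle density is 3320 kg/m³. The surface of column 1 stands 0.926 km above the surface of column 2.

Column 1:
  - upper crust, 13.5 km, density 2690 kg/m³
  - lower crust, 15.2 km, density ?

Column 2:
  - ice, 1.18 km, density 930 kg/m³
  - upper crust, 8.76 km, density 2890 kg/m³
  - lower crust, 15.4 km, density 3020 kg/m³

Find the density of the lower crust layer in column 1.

Take the compensation level at the base of the deeper column (depth z_c below the surface of column 1) and equate Σ ρ_i t_i down to z_c; mantle fills any gap and the z_c terms cancel.
Column 1: 13.5×2690 + 15.2×ρ + (z_c − 28.7)×3320
Column 2: 0.926×0 + 1.18×930 + 8.76×2890 + 15.4×3020 + (z_c − 0.926 − 25.34)×3320
The z_c×3320 term appears on both sides and cancels. Collect the known terms of each column as K = Σ(ρt)_known − 3320 × (depth of known layers): K_1 = 36315 − 3320×28.7 = −58969; K_2 = 72921.8 − 3320×(0.926 + 25.34) = −14281.32.
Balance: K_1 + 15.2×ρ = K_2, so ρ = (K_2 − K_1)/15.2 = 44687.7/15.2 = 2940 kg/m³.

2940 kg/m³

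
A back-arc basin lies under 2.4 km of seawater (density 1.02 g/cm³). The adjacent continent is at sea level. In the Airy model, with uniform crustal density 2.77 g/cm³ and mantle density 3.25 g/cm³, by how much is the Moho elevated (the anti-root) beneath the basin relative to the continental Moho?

By Archimedes' principle applied to the lithosphere: replacing crust with seawater at the top is compensated by replacing crust with mantle at the base: d (ρ_c − ρ_w) = a (ρ_m − ρ_c).
a = d (ρ_c − ρ_w)/(ρ_m − ρ_c) = 2.4 km × 1.75/0.48 = 8.75 km.

8.75 km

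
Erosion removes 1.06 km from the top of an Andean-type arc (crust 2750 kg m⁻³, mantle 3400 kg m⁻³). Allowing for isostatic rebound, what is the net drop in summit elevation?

Rebound u = e ρ_c/ρ_m = 1.06 km × 2750/3400 = 0.8574 km.
Net surface drop = e − u = 1.06 km − 0.8574 km = e (ρ_m − ρ_c)/ρ_m = 0.203 km.

0.203 km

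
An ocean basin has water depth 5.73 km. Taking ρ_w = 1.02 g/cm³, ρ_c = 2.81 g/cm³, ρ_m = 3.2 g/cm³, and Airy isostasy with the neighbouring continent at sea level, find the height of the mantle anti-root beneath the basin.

26.3 km

In Airy isostatic equilibrium: replacing crust with seawater at the top is compensated by replacing crust with mantle at the base: d (ρ_c − ρ_w) = a (ρ_m − ρ_c).
a = d (ρ_c − ρ_w)/(ρ_m − ρ_c) = 5.73 km × 1.79/0.39 = 26.3 km.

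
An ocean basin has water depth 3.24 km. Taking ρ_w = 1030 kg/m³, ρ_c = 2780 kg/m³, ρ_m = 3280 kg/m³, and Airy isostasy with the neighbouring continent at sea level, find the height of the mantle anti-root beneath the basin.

11.3 km

In Airy isostatic equilibrium: replacing crust with seawater at the top is compensated by replacing crust with mantle at the base: d (ρ_c − ρ_w) = a (ρ_m − ρ_c).
a = d (ρ_c − ρ_w)/(ρ_m − ρ_c) = 3.24 km × 1750/500 = 11.3 km.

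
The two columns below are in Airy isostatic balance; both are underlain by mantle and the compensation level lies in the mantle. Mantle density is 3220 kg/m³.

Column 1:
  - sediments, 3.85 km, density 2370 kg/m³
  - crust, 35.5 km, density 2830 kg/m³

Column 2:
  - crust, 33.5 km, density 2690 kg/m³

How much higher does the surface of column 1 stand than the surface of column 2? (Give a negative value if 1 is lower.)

For any compensation level in the mantle, the mantle terms cancel and isostasy reduces to e = (Σt_1 − Σt_2) − (Σ(ρt)_1 − Σ(ρt)_2) / ρ_m.
Σt_1 = 39.35 km; Σt_2 = 33.5 km; Σ(ρt)_1 = 109589.5; Σ(ρt)_2 = 90115 (in km·kg/m³).
e = (39.35 − 33.5) − (109589.5 − 90115) / 3220 = −0.198 km.

−0.198 km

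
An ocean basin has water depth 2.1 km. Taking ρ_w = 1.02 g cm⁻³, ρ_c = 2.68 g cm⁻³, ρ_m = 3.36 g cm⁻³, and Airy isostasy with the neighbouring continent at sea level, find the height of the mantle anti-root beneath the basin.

5.13 km

In Airy isostatic equilibrium: replacing crust with seawater at the top is compensated by replacing crust with mantle at the base: d (ρ_c − ρ_w) = a (ρ_m − ρ_c).
a = d (ρ_c − ρ_w)/(ρ_m − ρ_c) = 2.1 km × 1.66/0.68 = 5.13 km.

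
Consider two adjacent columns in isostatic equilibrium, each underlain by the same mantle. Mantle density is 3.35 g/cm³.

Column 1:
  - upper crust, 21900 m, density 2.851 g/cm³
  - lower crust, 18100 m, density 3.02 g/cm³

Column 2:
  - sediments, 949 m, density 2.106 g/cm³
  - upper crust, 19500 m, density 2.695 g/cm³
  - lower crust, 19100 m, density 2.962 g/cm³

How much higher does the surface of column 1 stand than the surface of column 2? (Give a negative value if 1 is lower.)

−1330 m

For any compensation level in the mantle, the mantle terms cancel and isostasy reduces to e = (Σt_1 − Σt_2) − (Σ(ρt)_1 − Σ(ρt)_2) / ρ_m.
Σt_1 = 40000 m; Σt_2 = 39549 m; Σ(ρt)_1 = 117098.9; Σ(ρt)_2 = 111125.294 (in m·g/cm³).
e = (40000 − 39549) − (117098.9 − 111125.294) / 3.35 = −1330 m.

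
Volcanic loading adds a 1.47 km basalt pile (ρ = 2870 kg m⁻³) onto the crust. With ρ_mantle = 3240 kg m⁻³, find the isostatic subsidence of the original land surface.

Subaerial loading: s = t ρ_load / ρ_m.
s = 1.47 km × 2870/3240 = 1.3 km.

1.3 km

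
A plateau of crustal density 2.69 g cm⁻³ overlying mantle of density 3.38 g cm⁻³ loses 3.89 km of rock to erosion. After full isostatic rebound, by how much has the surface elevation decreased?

0.794 km

Rebound u = e ρ_c/ρ_m = 3.89 km × 2.69/3.38 = 3.096 km.
Net surface drop = e − u = 3.89 km − 3.096 km = e (ρ_m − ρ_c)/ρ_m = 0.794 km.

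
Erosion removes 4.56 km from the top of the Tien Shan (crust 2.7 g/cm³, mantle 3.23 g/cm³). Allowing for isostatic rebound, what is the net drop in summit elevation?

Rebound u = e ρ_c/ρ_m = 4.56 km × 2.7/3.23 = 3.812 km.
Net surface drop = e − u = 4.56 km − 3.812 km = e (ρ_m − ρ_c)/ρ_m = 0.748 km.

0.748 km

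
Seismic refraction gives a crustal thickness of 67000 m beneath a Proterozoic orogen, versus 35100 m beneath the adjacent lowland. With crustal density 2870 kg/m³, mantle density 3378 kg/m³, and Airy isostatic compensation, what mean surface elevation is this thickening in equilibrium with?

Excess crust Δ = 67000 m − 35100 m = 31900 m, split between elevation h and root r with h + r = Δ.
Airy balance ρ_c h = (ρ_m − ρ_c) r gives r = h ρ_c/(ρ_m − ρ_c), so h (1 + ρ_c/(ρ_m − ρ_c)) = Δ, i.e. h = Δ (ρ_m − ρ_c)/ρ_m.
h = 31900 m × 508/3378 = 4800 m.

4800 m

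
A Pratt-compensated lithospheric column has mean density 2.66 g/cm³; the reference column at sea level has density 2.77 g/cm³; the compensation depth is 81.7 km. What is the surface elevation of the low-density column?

ρ_ref D = ρ (D + h) → h = D (ρ_ref − ρ)/ρ.
h = 81.7 km × (2.77 − 2.66)/2.66 = 3.38 km.

3.38 km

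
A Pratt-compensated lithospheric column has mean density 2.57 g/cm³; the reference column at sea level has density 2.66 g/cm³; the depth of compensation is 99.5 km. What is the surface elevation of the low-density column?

3.48 km

ρ_ref D = ρ (D + h) → h = D (ρ_ref − ρ)/ρ.
h = 99.5 km × (2.66 − 2.57)/2.57 = 3.48 km.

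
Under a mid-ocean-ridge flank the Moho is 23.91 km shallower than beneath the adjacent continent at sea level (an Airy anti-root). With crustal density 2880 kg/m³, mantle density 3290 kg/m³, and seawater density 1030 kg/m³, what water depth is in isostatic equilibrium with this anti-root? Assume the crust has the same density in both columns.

5.3 km

Replacing a thickness d of crust by seawater at the top must be balanced by replacing crust with mantle at the base: d (ρ_c − ρ_w) = a (ρ_m − ρ_c).
d = a (ρ_m − ρ_c)/(ρ_c − ρ_w) = 23.91 km × 410/1850 = 5.3 km.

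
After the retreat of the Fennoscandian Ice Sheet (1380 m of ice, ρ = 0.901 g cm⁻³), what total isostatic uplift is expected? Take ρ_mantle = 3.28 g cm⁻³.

Removing the load lets mantle flow back in; uplift u satisfies ρ_ice t = ρ_m u.
u = t ρ_ice/ρ_m = 1380 m × 0.901/3.28 = 379 m.

379 m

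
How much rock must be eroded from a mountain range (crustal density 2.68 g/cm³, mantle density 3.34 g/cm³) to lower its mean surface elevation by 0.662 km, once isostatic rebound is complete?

3.35 km

Net drop Δ = e − u = e − e ρ_c/ρ_m = e (ρ_m − ρ_c)/ρ_m.
e = Δ ρ_m/(ρ_m − ρ_c) = 0.662 km × 3.34/0.66 = 3.35 km.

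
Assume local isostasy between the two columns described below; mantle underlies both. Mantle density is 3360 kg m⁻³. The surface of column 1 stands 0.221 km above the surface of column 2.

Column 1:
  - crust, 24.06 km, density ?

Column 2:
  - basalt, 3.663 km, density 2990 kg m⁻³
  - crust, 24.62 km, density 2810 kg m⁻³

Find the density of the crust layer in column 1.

2710 kg m⁻³

Take the compensation level at the base of the deeper column (depth z_c below the surface of column 1) and equate Σ ρ_i t_i down to z_c; mantle fills any gap and the z_c terms cancel.
Column 1: 24.06×ρ + (z_c − 24.06)×3360
Column 2: 0.221×0 + 3.663×2990 + 24.62×2810 + (z_c − 0.221 − 28.283)×3360
The z_c×3360 term appears on both sides and cancels. Collect the known terms of each column as K = Σ(ρt)_known − 3360 × (depth of known layers): K_1 = 0 − 3360×24.06 = −80841.6; K_2 = 80134.57 − 3360×(0.221 + 28.283) = −15638.87.
Balance: K_1 + 24.06×ρ = K_2, so ρ = (K_2 − K_1)/24.06 = 65202.7/24.06 = 2710 kg m⁻³.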